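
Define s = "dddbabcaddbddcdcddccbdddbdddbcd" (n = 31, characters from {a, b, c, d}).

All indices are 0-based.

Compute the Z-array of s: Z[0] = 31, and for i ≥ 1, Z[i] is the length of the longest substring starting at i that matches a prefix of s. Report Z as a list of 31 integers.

[31, 2, 1, 0, 0, 0, 0, 0, 2, 1, 0, 2, 1, 0, 1, 0, 2, 1, 0, 0, 0, 4, 2, 1, 0, 4, 2, 1, 0, 0, 1]

Z[0]=31
i=1: i≥r, start 0; Z[1]=2 extend→box=[1,3)
i=2: min(r-i=1, Z[1]=2)=1; Z[2]=1
i=3: i≥r, start 0; Z[3]=0
i=4: i≥r, start 0; Z[4]=0
i=5: i≥r, start 0; Z[5]=0
i=6: i≥r, start 0; Z[6]=0
i=7: i≥r, start 0; Z[7]=0
i=8: i≥r, start 0; Z[8]=2 extend→box=[8,10)
i=9: min(r-i=1, Z[1]=2)=1; Z[9]=1
i=10: i≥r, start 0; Z[10]=0
i=11: i≥r, start 0; Z[11]=2 extend→box=[11,13)
i=12: min(r-i=1, Z[1]=2)=1; Z[12]=1
i=13: i≥r, start 0; Z[13]=0
i=14: i≥r, start 0; Z[14]=1 extend→box=[14,15)
i=15: i≥r, start 0; Z[15]=0
i=16: i≥r, start 0; Z[16]=2 extend→box=[16,18)
i=17: min(r-i=1, Z[1]=2)=1; Z[17]=1
i=18: i≥r, start 0; Z[18]=0
i=19: i≥r, start 0; Z[19]=0
i=20: i≥r, start 0; Z[20]=0
i=21: i≥r, start 0; Z[21]=4 extend→box=[21,25)
i=22: min(r-i=3, Z[1]=2)=2; Z[22]=2
i=23: min(r-i=2, Z[2]=1)=1; Z[23]=1
i=24: min(r-i=1, Z[3]=0)=0; Z[24]=0
i=25: i≥r, start 0; Z[25]=4 extend→box=[25,29)
i=26: min(r-i=3, Z[1]=2)=2; Z[26]=2
i=27: min(r-i=2, Z[2]=1)=1; Z[27]=1
i=28: min(r-i=1, Z[3]=0)=0; Z[28]=0
i=29: i≥r, start 0; Z[29]=0
i=30: i≥r, start 0; Z[30]=1 extend→box=[30,31)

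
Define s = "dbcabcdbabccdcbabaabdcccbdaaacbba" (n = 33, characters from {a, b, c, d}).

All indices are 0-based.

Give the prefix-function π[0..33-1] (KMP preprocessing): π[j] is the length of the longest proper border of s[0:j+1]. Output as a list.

[0, 0, 0, 0, 0, 0, 1, 2, 0, 0, 0, 0, 1, 0, 0, 0, 0, 0, 0, 0, 1, 0, 0, 0, 0, 1, 0, 0, 0, 0, 0, 0, 0]

π[0] = 0
j=1 s[j]='b': π[1]=0 (border '')
j=2 s[j]='c': π[2]=0 (border '')
j=3 s[j]='a': π[3]=0 (border '')
j=4 s[j]='b': π[4]=0 (border '')
j=5 s[j]='c': π[5]=0 (border '')
j=6 s[j]='d': π[6]=1 (border 'd')
j=7 s[j]='b': π[7]=2 (border 'db')
j=8 s[j]='a': k: 2→0; π[8]=0 (border '')
j=9 s[j]='b': π[9]=0 (border '')
j=10 s[j]='c': π[10]=0 (border '')
j=11 s[j]='c': π[11]=0 (border '')
j=12 s[j]='d': π[12]=1 (border 'd')
j=13 s[j]='c': k: 1→0; π[13]=0 (border '')
j=14 s[j]='b': π[14]=0 (border '')
j=15 s[j]='a': π[15]=0 (border '')
j=16 s[j]='b': π[16]=0 (border '')
j=17 s[j]='a': π[17]=0 (border '')
j=18 s[j]='a': π[18]=0 (border '')
j=19 s[j]='b': π[19]=0 (border '')
j=20 s[j]='d': π[20]=1 (border 'd')
j=21 s[j]='c': k: 1→0; π[21]=0 (border '')
j=22 s[j]='c': π[22]=0 (border '')
j=23 s[j]='c': π[23]=0 (border '')
j=24 s[j]='b': π[24]=0 (border '')
j=25 s[j]='d': π[25]=1 (border 'd')
j=26 s[j]='a': k: 1→0; π[26]=0 (border '')
j=27 s[j]='a': π[27]=0 (border '')
j=28 s[j]='a': π[28]=0 (border '')
j=29 s[j]='c': π[29]=0 (border '')
j=30 s[j]='b': π[30]=0 (border '')
j=31 s[j]='b': π[31]=0 (border '')
j=32 s[j]='a': π[32]=0 (border '')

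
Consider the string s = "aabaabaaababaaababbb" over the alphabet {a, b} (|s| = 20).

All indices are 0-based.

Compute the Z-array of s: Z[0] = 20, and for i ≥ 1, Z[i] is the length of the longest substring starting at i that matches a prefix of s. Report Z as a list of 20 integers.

[20, 1, 0, 5, 1, 0, 2, 4, 1, 0, 1, 0, 2, 4, 1, 0, 1, 0, 0, 0]

Z[0]=20
i=1: i≥r, start 0; Z[1]=1 scan→box=[1,2)
i=2: i≥r, start 0; Z[2]=0
i=3: i≥r, start 0; Z[3]=5 scan→box=[3,8)
i=4: min(r-i=4, Z[1]=1)=1; Z[4]=1
i=5: min(r-i=3, Z[2]=0)=0; Z[5]=0
i=6: min(r-i=2, Z[3]=5)=2; Z[6]=2
i=7: min(r-i=1, Z[4]=1)=1; Z[7]=4 scan→box=[7,11)
i=8: min(r-i=3, Z[1]=1)=1; Z[8]=1
i=9: min(r-i=2, Z[2]=0)=0; Z[9]=0
i=10: min(r-i=1, Z[3]=5)=1; Z[10]=1
i=11: i≥r, start 0; Z[11]=0
i=12: i≥r, start 0; Z[12]=2 scan→box=[12,14)
i=13: min(r-i=1, Z[1]=1)=1; Z[13]=4 scan→box=[13,17)
i=14: min(r-i=3, Z[1]=1)=1; Z[14]=1
i=15: min(r-i=2, Z[2]=0)=0; Z[15]=0
i=16: min(r-i=1, Z[3]=5)=1; Z[16]=1
i=17: i≥r, start 0; Z[17]=0
i=18: i≥r, start 0; Z[18]=0
i=19: i≥r, start 0; Z[19]=0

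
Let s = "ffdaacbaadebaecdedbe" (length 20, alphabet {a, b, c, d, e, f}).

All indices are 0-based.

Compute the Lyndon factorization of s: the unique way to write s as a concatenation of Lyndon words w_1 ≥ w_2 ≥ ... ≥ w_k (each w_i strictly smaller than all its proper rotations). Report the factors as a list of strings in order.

emit factor 1: 'f' (i=0, period=1)
emit factor 2: 'f' (i=1, period=1)
emit factor 3: 'd' (i=2, period=1)
emit factor 4: 'aacbaadebaecdedbe' (i=3, period=17)

["f", "f", "d", "aacbaadebaecdedbe"]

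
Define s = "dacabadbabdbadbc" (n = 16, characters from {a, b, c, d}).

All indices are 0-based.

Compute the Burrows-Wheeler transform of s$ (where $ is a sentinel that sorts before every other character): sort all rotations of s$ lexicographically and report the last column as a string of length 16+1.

rank  rotation           last
    0  $dacabadbabdbadbc  c
    1  abadbabdbadbc$dac  c
    2  abdbadbc$dacabadb  b
    3  acabadbabdbadbc$d  d
    4  adbabdbadbc$dacab  b
    5  adbc$dacabadbabdb  b
    6  babdbadbc$dacabad  d
    7  badbabdbadbc$daca  a
    8  badbc$dacabadbabd  d
    9  bc$dacabadbabdbad  d
   10  bdbadbc$dacabadba  a
   11  c$dacabadbabdbadb  b
   12  cabadbabdbadbc$da  a
   13  dacabadbabdbadbc$  $
   14  dbabdbadbc$dacaba  a
   15  dbadbc$dacabadbab  b
   16  dbc$dacabadbabdba  a

ccbdbbdaddaba$aba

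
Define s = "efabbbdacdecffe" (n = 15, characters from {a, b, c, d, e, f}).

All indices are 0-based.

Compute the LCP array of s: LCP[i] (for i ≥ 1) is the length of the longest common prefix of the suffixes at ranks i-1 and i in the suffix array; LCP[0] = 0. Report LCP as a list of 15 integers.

[0, 1, 0, 2, 1, 0, 1, 0, 1, 0, 1, 1, 0, 1, 1]

rank→(start, suffix):
  0 → (2, 'abbbdacdecffe')
  1 → (7, 'acdecffe')
  2 → (3, 'bbbdacdecffe')
  3 → (4, 'bbdacdecffe')
  4 → (5, 'bdacdecffe')
  5 → (8, 'cdecffe')
  6 → (11, 'cffe')
  7 → (6, 'dacdecffe')
  8 → (9, 'decffe')
  9 → (14, 'e')
  10 → (10, 'ecffe')
  11 → (0, 'efabbbdacdecffe')
  12 → (1, 'fabbbdacdecffe')
  13 → (13, 'fe')
  14 → (12, 'ffe')

SA = [2, 7, 3, 4, 5, 8, 11, 6, 9, 14, 10, 0, 1, 13, 12]
[i] adj suffixes → lcp
  [1] 2/7 → 1 ('a')
  [2] 7/3 → 0 ('')
  [3] 3/4 → 2 ('bb')
  [4] 4/5 → 1 ('b')
  [5] 5/8 → 0 ('')
  [6] 8/11 → 1 ('c')
  [7] 11/6 → 0 ('')
  [8] 6/9 → 1 ('d')
  [9] 9/14 → 0 ('')
  [10] 14/10 → 1 ('e')
  [11] 10/0 → 1 ('e')
  [12] 0/1 → 0 ('')
  [13] 1/13 → 1 ('f')
  [14] 13/12 → 1 ('f')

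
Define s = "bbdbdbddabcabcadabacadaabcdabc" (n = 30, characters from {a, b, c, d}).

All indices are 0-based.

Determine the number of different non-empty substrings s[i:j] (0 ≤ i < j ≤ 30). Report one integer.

409

sorted suffixes:
  #0 SA[0]=22  'aabcdabc'
  #1 SA[1]=16  'abacadaabcdabc'
  #2 SA[2]=27  'abc'
  #3 SA[3]=8  'abcabcadabacadaabcdabc'
  #4 SA[4]=11  'abcadabacadaabcdabc'
  #5 SA[5]=23  'abcdabc'
  #6 SA[6]=18  'acadaabcdabc'
  #7 SA[7]=20  'adaabcdabc'
  #8 SA[8]=14  'adabacadaabcdabc'
  #9 SA[9]=17  'bacadaabcdabc'
  #10 SA[10]=0  'bbdbdbddabcabcadabacadaabcdabc'
  #11 SA[11]=28  'bc'
  #12 SA[12]=9  'bcabcadabacadaabcdabc'
  #13 SA[13]=12  'bcadabacadaabcdabc'
  #14 SA[14]=24  'bcdabc'
  #15 SA[15]=1  'bdbdbddabcabcadabacadaabcdabc'
  #16 SA[16]=3  'bdbddabcabcadabacadaabcdabc'
  #17 SA[17]=5  'bddabcabcadabacadaabcdabc'
  #18 SA[18]=29  'c'
  #19 SA[19]=10  'cabcadabacadaabcdabc'
  #20 SA[20]=19  'cadaabcdabc'
  #21 SA[21]=13  'cadabacadaabcdabc'
  #22 SA[22]=25  'cdabc'
  #23 SA[23]=21  'daabcdabc'
  #24 SA[24]=15  'dabacadaabcdabc'
  #25 SA[25]=26  'dabc'
  #26 SA[26]=7  'dabcabcadabacadaabcdabc'
  #27 SA[27]=2  'dbdbddabcabcadabacadaabcdabc'
  #28 SA[28]=4  'dbddabcabcadabacadaabcdabc'
  #29 SA[29]=6  'ddabcabcadabacadaabcdabc'

SA = [22, 16, 27, 8, 11, 23, 18, 20, 14, 17, 0, 28, 9, 12, 24, 1, 3, 5, 29, 10, 19, 13, 25, 21, 15, 26, 7, 2, 4, 6]
rank  pair      lcp
   1  s[22:],s[16:]  1  'a'
   2  s[16:],s[27:]  2  'ab'
   3  s[27:],s[8:]  3  'abc'
   4  s[8:],s[11:]  4  'abca'
   5  s[11:],s[23:]  3  'abc'
   6  s[23:],s[18:]  1  'a'
   7  s[18:],s[20:]  1  'a'
   8  s[20:],s[14:]  3  'ada'
   9  s[14:],s[17:]  0  ''
  10  s[17:],s[0:]  1  'b'
  11  s[0:],s[28:]  1  'b'
  12  s[28:],s[9:]  2  'bc'
  13  s[9:],s[12:]  3  'bca'
  14  s[12:],s[24:]  2  'bc'
  15  s[24:],s[1:]  1  'b'
  16  s[1:],s[3:]  4  'bdbd'
  17  s[3:],s[5:]  2  'bd'
  18  s[5:],s[29:]  0  ''
  19  s[29:],s[10:]  1  'c'
  20  s[10:],s[19:]  2  'ca'
  21  s[19:],s[13:]  4  'cada'
  22  s[13:],s[25:]  1  'c'
  23  s[25:],s[21:]  0  ''
  24  s[21:],s[15:]  2  'da'
  25  s[15:],s[26:]  3  'dab'
  26  s[26:],s[7:]  4  'dabc'
  27  s[7:],s[2:]  1  'd'
  28  s[2:],s[4:]  3  'dbd'
  29  s[4:],s[6:]  1  'd'

n(n+1)/2 = 30·31/2 = 465
Σ LCP = 0 + 1 + 2 + 3 + 4 + 3 + 1 + 1 + 3 + 0 + 1 + 1 + 2 + 3 + 2 + 1 + 4 + 2 + 0 + 1 + 2 + 4 + 1 + 0 + 2 + 3 + 4 + 1 + 3 + 1 = 56
distinct = 465 − 56 = 409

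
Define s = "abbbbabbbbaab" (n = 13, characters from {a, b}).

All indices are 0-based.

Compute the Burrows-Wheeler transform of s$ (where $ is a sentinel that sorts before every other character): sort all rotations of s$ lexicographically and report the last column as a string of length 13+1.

rank  rotation        last
    0  $abbbbabbbbaab  b
    1  aab$abbbbabbbb  b
    2  ab$abbbbabbbba  a
    3  abbbbaab$abbbb  b
    4  abbbbabbbbaab$  $
    5  b$abbbbabbbbaa  a
    6  baab$abbbbabbb  b
    7  babbbbaab$abbb  b
    8  bbaab$abbbbabb  b
    9  bbabbbbaab$abb  b
   10  bbbaab$abbbbab  b
   11  bbbabbbbaab$ab  b
   12  bbbbaab$abbbba  a
   13  bbbbabbbbaab$a  a

bbab$abbbbbbaa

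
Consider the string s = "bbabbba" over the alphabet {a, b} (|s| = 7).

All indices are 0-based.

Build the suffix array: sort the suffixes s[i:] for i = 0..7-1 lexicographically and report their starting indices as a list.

[6, 2, 5, 1, 4, 0, 3]

sorted suffixes:
  #0 SA[0]=6  'a'
  #1 SA[1]=2  'abbba'
  #2 SA[2]=5  'ba'
  #3 SA[3]=1  'babbba'
  #4 SA[4]=4  'bba'
  #5 SA[5]=0  'bbabbba'
  #6 SA[6]=3  'bbba'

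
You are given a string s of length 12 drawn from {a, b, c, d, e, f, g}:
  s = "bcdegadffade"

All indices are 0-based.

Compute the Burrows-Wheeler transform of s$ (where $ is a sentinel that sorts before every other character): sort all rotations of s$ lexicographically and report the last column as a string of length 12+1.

efg$bacaddfde

rank  rotation       last
    0  $bcdegadffade  e
    1  ade$bcdegadff  f
    2  adffade$bcdeg  g
    3  bcdegadffade$  $
    4  cdegadffade$b  b
    5  de$bcdegadffa  a
    6  degadffade$bc  c
    7  dffade$bcdega  a
    8  e$bcdegadffad  d
    9  egadffade$bcd  d
   10  fade$bcdegadf  f
   11  ffade$bcdegad  d
   12  gadffade$bcde  e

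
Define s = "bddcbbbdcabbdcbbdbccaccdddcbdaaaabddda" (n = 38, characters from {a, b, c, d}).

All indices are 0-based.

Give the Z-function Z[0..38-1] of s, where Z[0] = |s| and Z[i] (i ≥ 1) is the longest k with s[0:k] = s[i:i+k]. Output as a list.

[38, 0, 0, 0, 1, 1, 2, 0, 0, 0, 1, 2, 0, 0, 1, 2, 0, 1, 0, 0, 0, 0, 0, 0, 0, 0, 0, 2, 0, 0, 0, 0, 0, 3, 0, 0, 0, 0]

Z[0]=38
i=1: i≥r, start 0; Z[1]=0
i=2: i≥r, start 0; Z[2]=0
i=3: i≥r, start 0; Z[3]=0
i=4: i≥r, start 0; Z[4]=1 extend→box=[4,5)
i=5: i≥r, start 0; Z[5]=1 extend→box=[5,6)
i=6: i≥r, start 0; Z[6]=2 extend→box=[6,8)
i=7: min(r-i=1, Z[1]=0)=0; Z[7]=0
i=8: i≥r, start 0; Z[8]=0
i=9: i≥r, start 0; Z[9]=0
i=10: i≥r, start 0; Z[10]=1 extend→box=[10,11)
i=11: i≥r, start 0; Z[11]=2 extend→box=[11,13)
i=12: min(r-i=1, Z[1]=0)=0; Z[12]=0
i=13: i≥r, start 0; Z[13]=0
i=14: i≥r, start 0; Z[14]=1 extend→box=[14,15)
i=15: i≥r, start 0; Z[15]=2 extend→box=[15,17)
i=16: min(r-i=1, Z[1]=0)=0; Z[16]=0
i=17: i≥r, start 0; Z[17]=1 extend→box=[17,18)
i=18: i≥r, start 0; Z[18]=0
i=19: i≥r, start 0; Z[19]=0
i=20: i≥r, start 0; Z[20]=0
i=21: i≥r, start 0; Z[21]=0
i=22: i≥r, start 0; Z[22]=0
i=23: i≥r, start 0; Z[23]=0
i=24: i≥r, start 0; Z[24]=0
i=25: i≥r, start 0; Z[25]=0
i=26: i≥r, start 0; Z[26]=0
i=27: i≥r, start 0; Z[27]=2 extend→box=[27,29)
i=28: min(r-i=1, Z[1]=0)=0; Z[28]=0
i=29: i≥r, start 0; Z[29]=0
i=30: i≥r, start 0; Z[30]=0
i=31: i≥r, start 0; Z[31]=0
i=32: i≥r, start 0; Z[32]=0
i=33: i≥r, start 0; Z[33]=3 extend→box=[33,36)
i=34: min(r-i=2, Z[1]=0)=0; Z[34]=0
i=35: min(r-i=1, Z[2]=0)=0; Z[35]=0
i=36: i≥r, start 0; Z[36]=0
i=37: i≥r, start 0; Z[37]=0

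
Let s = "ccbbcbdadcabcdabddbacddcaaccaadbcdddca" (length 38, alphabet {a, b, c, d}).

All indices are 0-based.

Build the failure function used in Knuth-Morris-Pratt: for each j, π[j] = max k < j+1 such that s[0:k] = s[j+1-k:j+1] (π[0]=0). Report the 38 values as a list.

[0, 1, 0, 0, 1, 0, 0, 0, 0, 1, 0, 0, 1, 0, 0, 0, 0, 0, 0, 0, 1, 0, 0, 1, 0, 0, 1, 2, 0, 0, 0, 0, 1, 0, 0, 0, 1, 0]

π[0] = 0
j=1 s[j]='c': π[1]=1 (border 'c')
j=2 s[j]='b': k: 1→0; π[2]=0 (border '')
j=3 s[j]='b': π[3]=0 (border '')
j=4 s[j]='c': π[4]=1 (border 'c')
j=5 s[j]='b': k: 1→0; π[5]=0 (border '')
j=6 s[j]='d': π[6]=0 (border '')
j=7 s[j]='a': π[7]=0 (border '')
j=8 s[j]='d': π[8]=0 (border '')
j=9 s[j]='c': π[9]=1 (border 'c')
j=10 s[j]='a': k: 1→0; π[10]=0 (border '')
j=11 s[j]='b': π[11]=0 (border '')
j=12 s[j]='c': π[12]=1 (border 'c')
j=13 s[j]='d': k: 1→0; π[13]=0 (border '')
j=14 s[j]='a': π[14]=0 (border '')
j=15 s[j]='b': π[15]=0 (border '')
j=16 s[j]='d': π[16]=0 (border '')
j=17 s[j]='d': π[17]=0 (border '')
j=18 s[j]='b': π[18]=0 (border '')
j=19 s[j]='a': π[19]=0 (border '')
j=20 s[j]='c': π[20]=1 (border 'c')
j=21 s[j]='d': k: 1→0; π[21]=0 (border '')
j=22 s[j]='d': π[22]=0 (border '')
j=23 s[j]='c': π[23]=1 (border 'c')
j=24 s[j]='a': k: 1→0; π[24]=0 (border '')
j=25 s[j]='a': π[25]=0 (border '')
j=26 s[j]='c': π[26]=1 (border 'c')
j=27 s[j]='c': π[27]=2 (border 'cc')
j=28 s[j]='a': k: 2→1→0; π[28]=0 (border '')
j=29 s[j]='a': π[29]=0 (border '')
j=30 s[j]='d': π[30]=0 (border '')
j=31 s[j]='b': π[31]=0 (border '')
j=32 s[j]='c': π[32]=1 (border 'c')
j=33 s[j]='d': k: 1→0; π[33]=0 (border '')
j=34 s[j]='d': π[34]=0 (border '')
j=35 s[j]='d': π[35]=0 (border '')
j=36 s[j]='c': π[36]=1 (border 'c')
j=37 s[j]='a': k: 1→0; π[37]=0 (border '')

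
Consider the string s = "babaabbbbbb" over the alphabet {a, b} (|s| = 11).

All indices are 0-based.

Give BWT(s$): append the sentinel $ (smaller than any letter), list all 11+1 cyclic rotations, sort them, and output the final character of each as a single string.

rank  rotation      last
    0  $babaabbbbbb  b
    1  aabbbbbb$bab  b
    2  abaabbbbbb$b  b
    3  abbbbbb$baba  a
    4  b$babaabbbbb  b
    5  baabbbbbb$ba  a
    6  babaabbbbbb$  $
    7  bb$babaabbbb  b
    8  bbb$babaabbb  b
    9  bbbb$babaabb  b
   10  bbbbb$babaab  b
   11  bbbbbb$babaa  a

bbbaba$bbbba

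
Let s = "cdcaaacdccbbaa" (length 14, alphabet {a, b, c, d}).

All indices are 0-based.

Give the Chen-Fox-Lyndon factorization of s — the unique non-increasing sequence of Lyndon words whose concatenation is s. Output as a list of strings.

["cd", "c", "aaacdccbb", "a", "a"]

emit factor 1: 'cd' (i=0, period=2)
emit factor 2: 'c' (i=2, period=1)
emit factor 3: 'aaacdccbb' (i=3, period=9)
emit factor 4: 'a' (i=12, period=1)
emit factor 5: 'a' (i=13, period=1)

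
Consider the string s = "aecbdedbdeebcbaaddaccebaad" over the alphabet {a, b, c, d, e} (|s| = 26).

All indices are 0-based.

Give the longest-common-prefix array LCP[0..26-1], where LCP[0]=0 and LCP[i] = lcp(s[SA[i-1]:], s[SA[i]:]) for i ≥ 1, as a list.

sorted suffixes:
  #0 SA[0]=23  'aad'
  #1 SA[1]=14  'aaddaccebaad'
  #2 SA[2]=18  'accebaad'
  #3 SA[3]=24  'ad'
  #4 SA[4]=15  'addaccebaad'
  #5 SA[5]=0  'aecbdedbdeebcbaaddaccebaad'
  #6 SA[6]=22  'baad'
  #7 SA[7]=13  'baaddaccebaad'
  #8 SA[8]=11  'bcbaaddaccebaad'
  #9 SA[9]=3  'bdedbdeebcbaaddaccebaad'
  #10 SA[10]=7  'bdeebcbaaddaccebaad'
  #11 SA[11]=12  'cbaaddaccebaad'
  #12 SA[12]=2  'cbdedbdeebcbaaddaccebaad'
  #13 SA[13]=19  'ccebaad'
  #14 SA[14]=20  'cebaad'
  #15 SA[15]=25  'd'
  #16 SA[16]=17  'daccebaad'
  #17 SA[17]=6  'dbdeebcbaaddaccebaad'
  #18 SA[18]=16  'ddaccebaad'
  #19 SA[19]=4  'dedbdeebcbaaddaccebaad'
  #20 SA[20]=8  'deebcbaaddaccebaad'
  #21 SA[21]=21  'ebaad'
  #22 SA[22]=10  'ebcbaaddaccebaad'
  #23 SA[23]=1  'ecbdedbdeebcbaaddaccebaad'
  #24 SA[24]=5  'edbdeebcbaaddaccebaad'
  #25 SA[25]=9  'eebcbaaddaccebaad'

SA = [23, 14, 18, 24, 15, 0, 22, 13, 11, 3, 7, 12, 2, 19, 20, 25, 17, 6, 16, 4, 8, 21, 10, 1, 5, 9]
[i] adj suffixes → lcp
  [1] 23/14 → 3 ('aad')
  [2] 14/18 → 1 ('a')
  [3] 18/24 → 1 ('a')
  [4] 24/15 → 2 ('ad')
  [5] 15/0 → 1 ('a')
  [6] 0/22 → 0 ('')
  [7] 22/13 → 4 ('baad')
  [8] 13/11 → 1 ('b')
  [9] 11/3 → 1 ('b')
  [10] 3/7 → 3 ('bde')
  [11] 7/12 → 0 ('')
  [12] 12/2 → 2 ('cb')
  [13] 2/19 → 1 ('c')
  [14] 19/20 → 1 ('c')
  [15] 20/25 → 0 ('')
  [16] 25/17 → 1 ('d')
  [17] 17/6 → 1 ('d')
  [18] 6/16 → 1 ('d')
  [19] 16/4 → 1 ('d')
  [20] 4/8 → 2 ('de')
  [21] 8/21 → 0 ('')
  [22] 21/10 → 2 ('eb')
  [23] 10/1 → 1 ('e')
  [24] 1/5 → 1 ('e')
  [25] 5/9 → 1 ('e')

[0, 3, 1, 1, 2, 1, 0, 4, 1, 1, 3, 0, 2, 1, 1, 0, 1, 1, 1, 1, 2, 0, 2, 1, 1, 1]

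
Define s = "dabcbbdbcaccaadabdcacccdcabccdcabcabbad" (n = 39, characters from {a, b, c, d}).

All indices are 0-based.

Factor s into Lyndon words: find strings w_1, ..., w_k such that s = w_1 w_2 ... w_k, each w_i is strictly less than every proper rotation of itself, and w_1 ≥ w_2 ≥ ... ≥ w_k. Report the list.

emit factor 1: 'd' (i=0, period=1)
emit factor 2: 'abcbbdbcacc' (i=1, period=11)
emit factor 3: 'aadabdcacccdcabccdcabcabbad' (i=12, period=27)

["d", "abcbbdbcacc", "aadabdcacccdcabccdcabcabbad"]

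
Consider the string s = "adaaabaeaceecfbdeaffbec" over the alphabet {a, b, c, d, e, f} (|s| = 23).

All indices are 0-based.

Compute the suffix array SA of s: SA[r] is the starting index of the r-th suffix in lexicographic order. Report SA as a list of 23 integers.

[2, 3, 4, 8, 0, 6, 17, 5, 14, 20, 22, 9, 12, 1, 15, 7, 16, 21, 11, 10, 13, 19, 18]

rank→(start, suffix):
  0 → (2, 'aaabaeaceecfbdeaffbec')
  1 → (3, 'aabaeaceecfbdeaffbec')
  2 → (4, 'abaeaceecfbdeaffbec')
  3 → (8, 'aceecfbdeaffbec')
  4 → (0, 'adaaabaeaceecfbdeaffbec')
  5 → (6, 'aeaceecfbdeaffbec')
  6 → (17, 'affbec')
  7 → (5, 'baeaceecfbdeaffbec')
  8 → (14, 'bdeaffbec')
  9 → (20, 'bec')
  10 → (22, 'c')
  11 → (9, 'ceecfbdeaffbec')
  12 → (12, 'cfbdeaffbec')
  13 → (1, 'daaabaeaceecfbdeaffbec')
  14 → (15, 'deaffbec')
  15 → (7, 'eaceecfbdeaffbec')
  16 → (16, 'eaffbec')
  17 → (21, 'ec')
  18 → (11, 'ecfbdeaffbec')
  19 → (10, 'eecfbdeaffbec')
  20 → (13, 'fbdeaffbec')
  21 → (19, 'fbec')
  22 → (18, 'ffbec')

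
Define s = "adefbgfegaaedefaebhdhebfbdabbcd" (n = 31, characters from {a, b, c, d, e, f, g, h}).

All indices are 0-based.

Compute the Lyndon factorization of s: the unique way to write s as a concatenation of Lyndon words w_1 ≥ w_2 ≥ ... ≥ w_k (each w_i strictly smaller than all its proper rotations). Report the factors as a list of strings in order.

emit factor 1: 'adefbgfeg' (i=0, period=9)
emit factor 2: 'aaedefaebhdhebfbdabbcd' (i=9, period=22)

["adefbgfeg", "aaedefaebhdhebfbdabbcd"]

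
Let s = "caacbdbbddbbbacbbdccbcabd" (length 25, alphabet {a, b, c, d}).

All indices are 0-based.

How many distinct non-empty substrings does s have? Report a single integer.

rank | idx | suffix
   0 |   1 | aacbdbbddbbbacbbdccbcabd
   1 |  22 | abd
   2 |  13 | acbbdccbcabd
   3 |   2 | acbdbbddbbbacbbdccbcabd
   4 |  12 | bacbbdccbcabd
   5 |  11 | bbacbbdccbcabd
   6 |  10 | bbbacbbdccbcabd
   7 |  15 | bbdccbcabd
   8 |   6 | bbddbbbacbbdccbcabd
   9 |  20 | bcabd
  10 |  23 | bd
  11 |   4 | bdbbddbbbacbbdccbcabd
  12 |  16 | bdccbcabd
  13 |   7 | bddbbbacbbdccbcabd
  14 |   0 | caacbdbbddbbbacbbdccbcabd
  15 |  21 | cabd
  16 |  14 | cbbdccbcabd
  17 |  19 | cbcabd
  18 |   3 | cbdbbddbbbacbbdccbcabd
  19 |  18 | ccbcabd
  20 |  24 | d
  21 |   9 | dbbbacbbdccbcabd
  22 |   5 | dbbddbbbacbbdccbcabd
  23 |  17 | dccbcabd
  24 |   8 | ddbbbacbbdccbcabd

SA = [1, 22, 13, 2, 12, 11, 10, 15, 6, 20, 23, 4, 16, 7, 0, 21, 14, 19, 3, 18, 24, 9, 5, 17, 8]
i: (SA[i-1],SA[i]) lcp shared
  1: (1,22) 1 'a'
  2: (22,13) 1 'a'
  3: (13,2) 3 'acb'
  4: (2,12) 0 ''
  5: (12,11) 1 'b'
  6: (11,10) 2 'bb'
  7: (10,15) 2 'bb'
  8: (15,6) 3 'bbd'
  9: (6,20) 1 'b'
  10: (20,23) 1 'b'
  11: (23,4) 2 'bd'
  12: (4,16) 2 'bd'
  13: (16,7) 2 'bd'
  14: (7,0) 0 ''
  15: (0,21) 2 'ca'
  16: (21,14) 1 'c'
  17: (14,19) 2 'cb'
  18: (19,3) 2 'cb'
  19: (3,18) 1 'c'
  20: (18,24) 0 ''
  21: (24,9) 1 'd'
  22: (9,5) 3 'dbb'
  23: (5,17) 1 'd'
  24: (17,8) 1 'd'

n(n+1)/2 = 25·26/2 = 325
Σ LCP = 0 + 1 + 1 + 3 + 0 + 1 + 2 + 2 + 3 + 1 + 1 + 2 + 2 + 2 + 0 + 2 + 1 + 2 + 2 + 1 + 0 + 1 + 3 + 1 + 1 = 35
distinct = 325 − 35 = 290

290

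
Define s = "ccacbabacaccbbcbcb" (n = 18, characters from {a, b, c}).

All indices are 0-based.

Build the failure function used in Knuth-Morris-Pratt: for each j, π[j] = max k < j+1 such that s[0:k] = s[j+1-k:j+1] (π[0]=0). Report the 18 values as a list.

π[0] = 0
j=1 s[j]='c': π[1]=1 (border 'c')
j=2 s[j]='a': k: 1→0; π[2]=0 (border '')
j=3 s[j]='c': π[3]=1 (border 'c')
j=4 s[j]='b': k: 1→0; π[4]=0 (border '')
j=5 s[j]='a': π[5]=0 (border '')
j=6 s[j]='b': π[6]=0 (border '')
j=7 s[j]='a': π[7]=0 (border '')
j=8 s[j]='c': π[8]=1 (border 'c')
j=9 s[j]='a': k: 1→0; π[9]=0 (border '')
j=10 s[j]='c': π[10]=1 (border 'c')
j=11 s[j]='c': π[11]=2 (border 'cc')
j=12 s[j]='b': k: 2→1→0; π[12]=0 (border '')
j=13 s[j]='b': π[13]=0 (border '')
j=14 s[j]='c': π[14]=1 (border 'c')
j=15 s[j]='b': k: 1→0; π[15]=0 (border '')
j=16 s[j]='c': π[16]=1 (border 'c')
j=17 s[j]='b': k: 1→0; π[17]=0 (border '')

[0, 1, 0, 1, 0, 0, 0, 0, 1, 0, 1, 2, 0, 0, 1, 0, 1, 0]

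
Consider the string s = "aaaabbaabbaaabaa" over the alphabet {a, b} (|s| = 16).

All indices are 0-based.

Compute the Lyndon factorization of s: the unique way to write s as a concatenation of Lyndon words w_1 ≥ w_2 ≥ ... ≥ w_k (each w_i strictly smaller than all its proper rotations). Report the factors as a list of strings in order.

emit factor 1: 'aaaabbaabbaaab' (i=0, period=14)
emit factor 2: 'a' (i=14, period=1)
emit factor 3: 'a' (i=15, period=1)

["aaaabbaabbaaab", "a", "a"]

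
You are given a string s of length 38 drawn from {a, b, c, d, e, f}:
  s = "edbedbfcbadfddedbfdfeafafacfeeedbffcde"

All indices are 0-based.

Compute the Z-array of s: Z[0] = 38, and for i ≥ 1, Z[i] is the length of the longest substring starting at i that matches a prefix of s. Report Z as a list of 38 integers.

[38, 0, 0, 3, 0, 0, 0, 0, 0, 0, 0, 0, 0, 0, 3, 0, 0, 0, 0, 0, 1, 0, 0, 0, 0, 0, 0, 0, 1, 1, 3, 0, 0, 0, 0, 0, 0, 1]

Z[0]=38
i=1: fresh scan; Z[1]=0
i=2: fresh scan; Z[2]=0
i=3: fresh scan; Z[3]=3 extend→box=[3,6)
i=4: min(r-i=2, Z[1]=0)=0; Z[4]=0
i=5: min(r-i=1, Z[2]=0)=0; Z[5]=0
i=6: fresh scan; Z[6]=0
i=7: fresh scan; Z[7]=0
i=8: fresh scan; Z[8]=0
i=9: fresh scan; Z[9]=0
i=10: fresh scan; Z[10]=0
i=11: fresh scan; Z[11]=0
i=12: fresh scan; Z[12]=0
i=13: fresh scan; Z[13]=0
i=14: fresh scan; Z[14]=3 extend→box=[14,17)
i=15: min(r-i=2, Z[1]=0)=0; Z[15]=0
i=16: min(r-i=1, Z[2]=0)=0; Z[16]=0
i=17: fresh scan; Z[17]=0
i=18: fresh scan; Z[18]=0
i=19: fresh scan; Z[19]=0
i=20: fresh scan; Z[20]=1 extend→box=[20,21)
i=21: fresh scan; Z[21]=0
i=22: fresh scan; Z[22]=0
i=23: fresh scan; Z[23]=0
i=24: fresh scan; Z[24]=0
i=25: fresh scan; Z[25]=0
i=26: fresh scan; Z[26]=0
i=27: fresh scan; Z[27]=0
i=28: fresh scan; Z[28]=1 extend→box=[28,29)
i=29: fresh scan; Z[29]=1 extend→box=[29,30)
i=30: fresh scan; Z[30]=3 extend→box=[30,33)
i=31: min(r-i=2, Z[1]=0)=0; Z[31]=0
i=32: min(r-i=1, Z[2]=0)=0; Z[32]=0
i=33: fresh scan; Z[33]=0
i=34: fresh scan; Z[34]=0
i=35: fresh scan; Z[35]=0
i=36: fresh scan; Z[36]=0
i=37: fresh scan; Z[37]=1 extend→box=[37,38)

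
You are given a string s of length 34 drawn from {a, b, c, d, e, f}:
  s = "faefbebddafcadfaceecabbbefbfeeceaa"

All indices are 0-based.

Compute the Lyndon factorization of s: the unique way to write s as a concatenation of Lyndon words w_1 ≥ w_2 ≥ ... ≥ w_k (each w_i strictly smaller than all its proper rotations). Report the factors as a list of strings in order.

["f", "aefbebddafc", "adf", "aceec", "abbbefbfeece", "a", "a"]

emit factor 1: 'f' (i=0, period=1)
emit factor 2: 'aefbebddafc' (i=1, period=11)
emit factor 3: 'adf' (i=12, period=3)
emit factor 4: 'aceec' (i=15, period=5)
emit factor 5: 'abbbefbfeece' (i=20, period=12)
emit factor 6: 'a' (i=32, period=1)
emit factor 7: 'a' (i=33, period=1)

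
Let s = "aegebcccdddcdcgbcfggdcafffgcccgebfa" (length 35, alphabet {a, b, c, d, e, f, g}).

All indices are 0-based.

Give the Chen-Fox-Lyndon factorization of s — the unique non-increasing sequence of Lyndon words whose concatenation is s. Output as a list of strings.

emit factor 1: 'aegebcccdddcdcgbcfggdcafffgcccgebf' (i=0, period=34)
emit factor 2: 'a' (i=34, period=1)

["aegebcccdddcdcgbcfggdcafffgcccgebf", "a"]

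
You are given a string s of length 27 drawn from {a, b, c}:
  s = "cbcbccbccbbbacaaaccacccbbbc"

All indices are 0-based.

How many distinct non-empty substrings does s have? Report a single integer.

rank→(start, suffix):
  0 → (14, 'aaaccacccbbbc')
  1 → (15, 'aaccacccbbbc')
  2 → (12, 'acaaaccacccbbbc')
  3 → (16, 'accacccbbbc')
  4 → (19, 'acccbbbc')
  5 → (11, 'bacaaaccacccbbbc')
  6 → (10, 'bbacaaaccacccbbbc')
  7 → (9, 'bbbacaaaccacccbbbc')
  8 → (23, 'bbbc')
  9 → (24, 'bbc')
  10 → (25, 'bc')
  11 → (1, 'bcbccbccbbbacaaaccacccbbbc')
  12 → (6, 'bccbbbacaaaccacccbbbc')
  13 → (3, 'bccbccbbbacaaaccacccbbbc')
  14 → (26, 'c')
  15 → (13, 'caaaccacccbbbc')
  16 → (18, 'cacccbbbc')
  17 → (8, 'cbbbacaaaccacccbbbc')
  18 → (22, 'cbbbc')
  19 → (0, 'cbcbccbccbbbacaaaccacccbbbc')
  20 → (5, 'cbccbbbacaaaccacccbbbc')
  21 → (2, 'cbccbccbbbacaaaccacccbbbc')
  22 → (17, 'ccacccbbbc')
  23 → (7, 'ccbbbacaaaccacccbbbc')
  24 → (21, 'ccbbbc')
  25 → (4, 'ccbccbbbacaaaccacccbbbc')
  26 → (20, 'cccbbbc')

SA = [14, 15, 12, 16, 19, 11, 10, 9, 23, 24, 25, 1, 6, 3, 26, 13, 18, 8, 22, 0, 5, 2, 17, 7, 21, 4, 20]
i: (SA[i-1],SA[i]) lcp shared
  1: (14,15) 2 'aa'
  2: (15,12) 1 'a'
  3: (12,16) 2 'ac'
  4: (16,19) 3 'acc'
  5: (19,11) 0 ''
  6: (11,10) 1 'b'
  7: (10,9) 2 'bb'
  8: (9,23) 3 'bbb'
  9: (23,24) 2 'bb'
  10: (24,25) 1 'b'
  11: (25,1) 2 'bc'
  12: (1,6) 2 'bc'
  13: (6,3) 4 'bccb'
  14: (3,26) 0 ''
  15: (26,13) 1 'c'
  16: (13,18) 2 'ca'
  17: (18,8) 1 'c'
  18: (8,22) 4 'cbbb'
  19: (22,0) 2 'cb'
  20: (0,5) 3 'cbc'
  21: (5,2) 5 'cbccb'
  22: (2,17) 1 'c'
  23: (17,7) 2 'cc'
  24: (7,21) 5 'ccbbb'
  25: (21,4) 3 'ccb'
  26: (4,20) 2 'cc'

n(n+1)/2 = 27·28/2 = 378
Σ LCP = 0 + 2 + 1 + 2 + 3 + 0 + 1 + 2 + 3 + 2 + 1 + 2 + 2 + 4 + 0 + 1 + 2 + 1 + 4 + 2 + 3 + 5 + 1 + 2 + 5 + 3 + 2 = 56
distinct = 378 − 56 = 322

322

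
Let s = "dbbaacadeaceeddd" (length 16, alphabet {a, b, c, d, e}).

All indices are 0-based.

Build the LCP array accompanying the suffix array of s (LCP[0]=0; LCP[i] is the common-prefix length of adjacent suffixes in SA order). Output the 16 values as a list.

[0, 1, 2, 1, 0, 1, 0, 1, 0, 1, 1, 2, 1, 0, 1, 1]

rank→(start, suffix):
  0 → (3, 'aacadeaceeddd')
  1 → (4, 'acadeaceeddd')
  2 → (9, 'aceeddd')
  3 → (6, 'adeaceeddd')
  4 → (2, 'baacadeaceeddd')
  5 → (1, 'bbaacadeaceeddd')
  6 → (5, 'cadeaceeddd')
  7 → (10, 'ceeddd')
  8 → (15, 'd')
  9 → (0, 'dbbaacadeaceeddd')
  10 → (14, 'dd')
  11 → (13, 'ddd')
  12 → (7, 'deaceeddd')
  13 → (8, 'eaceeddd')
  14 → (12, 'eddd')
  15 → (11, 'eeddd')

SA = [3, 4, 9, 6, 2, 1, 5, 10, 15, 0, 14, 13, 7, 8, 12, 11]
rank  pair      lcp
   1  s[3:],s[4:]  1  'a'
   2  s[4:],s[9:]  2  'ac'
   3  s[9:],s[6:]  1  'a'
   4  s[6:],s[2:]  0  ''
   5  s[2:],s[1:]  1  'b'
   6  s[1:],s[5:]  0  ''
   7  s[5:],s[10:]  1  'c'
   8  s[10:],s[15:]  0  ''
   9  s[15:],s[0:]  1  'd'
  10  s[0:],s[14:]  1  'd'
  11  s[14:],s[13:]  2  'dd'
  12  s[13:],s[7:]  1  'd'
  13  s[7:],s[8:]  0  ''
  14  s[8:],s[12:]  1  'e'
  15  s[12:],s[11:]  1  'e'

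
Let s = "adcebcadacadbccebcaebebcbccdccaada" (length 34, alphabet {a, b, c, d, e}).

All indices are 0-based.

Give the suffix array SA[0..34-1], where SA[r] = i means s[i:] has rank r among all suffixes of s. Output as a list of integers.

sorted suffixes:
  #0 SA[0]=33  'a'
  #1 SA[1]=30  'aada'
  #2 SA[2]=8  'acadbccebcaebebcbccdccaada'
  #3 SA[3]=31  'ada'
  #4 SA[4]=6  'adacadbccebcaebebcbccdccaada'
  #5 SA[5]=10  'adbccebcaebebcbccdccaada'
  #6 SA[6]=0  'adcebcadacadbccebcaebebcbccdccaada'
  #7 SA[7]=18  'aebebcbccdccaada'
  #8 SA[8]=4  'bcadacadbccebcaebebcbccdccaada'
  #9 SA[9]=16  'bcaebebcbccdccaada'
  #10 SA[10]=22  'bcbccdccaada'
  #11 SA[11]=24  'bccdccaada'
  #12 SA[12]=12  'bccebcaebebcbccdccaada'
  #13 SA[13]=20  'bebcbccdccaada'
  #14 SA[14]=29  'caada'
  #15 SA[15]=5  'cadacadbccebcaebebcbccdccaada'
  #16 SA[16]=9  'cadbccebcaebebcbccdccaada'
  #17 SA[17]=17  'caebebcbccdccaada'
  #18 SA[18]=23  'cbccdccaada'
  #19 SA[19]=28  'ccaada'
  #20 SA[20]=25  'ccdccaada'
  #21 SA[21]=13  'ccebcaebebcbccdccaada'
  #22 SA[22]=26  'cdccaada'
  #23 SA[23]=2  'cebcadacadbccebcaebebcbccdccaada'
  #24 SA[24]=14  'cebcaebebcbccdccaada'
  #25 SA[25]=32  'da'
  #26 SA[26]=7  'dacadbccebcaebebcbccdccaada'
  #27 SA[27]=11  'dbccebcaebebcbccdccaada'
  #28 SA[28]=27  'dccaada'
  #29 SA[29]=1  'dcebcadacadbccebcaebebcbccdccaada'
  #30 SA[30]=3  'ebcadacadbccebcaebebcbccdccaada'
  #31 SA[31]=15  'ebcaebebcbccdccaada'
  #32 SA[32]=21  'ebcbccdccaada'
  #33 SA[33]=19  'ebebcbccdccaada'

[33, 30, 8, 31, 6, 10, 0, 18, 4, 16, 22, 24, 12, 20, 29, 5, 9, 17, 23, 28, 25, 13, 26, 2, 14, 32, 7, 11, 27, 1, 3, 15, 21, 19]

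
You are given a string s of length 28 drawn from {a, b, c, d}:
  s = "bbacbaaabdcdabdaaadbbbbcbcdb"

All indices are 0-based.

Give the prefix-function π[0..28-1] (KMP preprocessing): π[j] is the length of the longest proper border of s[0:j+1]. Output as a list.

[0, 1, 0, 0, 1, 0, 0, 0, 1, 0, 0, 0, 0, 1, 0, 0, 0, 0, 0, 1, 2, 2, 2, 0, 1, 0, 0, 1]

π[0] = 0
j=1 s[j]='b': π[1]=1 (border 'b')
j=2 s[j]='a': k: 1→0; π[2]=0 (border '')
j=3 s[j]='c': π[3]=0 (border '')
j=4 s[j]='b': π[4]=1 (border 'b')
j=5 s[j]='a': k: 1→0; π[5]=0 (border '')
j=6 s[j]='a': π[6]=0 (border '')
j=7 s[j]='a': π[7]=0 (border '')
j=8 s[j]='b': π[8]=1 (border 'b')
j=9 s[j]='d': k: 1→0; π[9]=0 (border '')
j=10 s[j]='c': π[10]=0 (border '')
j=11 s[j]='d': π[11]=0 (border '')
j=12 s[j]='a': π[12]=0 (border '')
j=13 s[j]='b': π[13]=1 (border 'b')
j=14 s[j]='d': k: 1→0; π[14]=0 (border '')
j=15 s[j]='a': π[15]=0 (border '')
j=16 s[j]='a': π[16]=0 (border '')
j=17 s[j]='a': π[17]=0 (border '')
j=18 s[j]='d': π[18]=0 (border '')
j=19 s[j]='b': π[19]=1 (border 'b')
j=20 s[j]='b': π[20]=2 (border 'bb')
j=21 s[j]='b': k: 2→1; π[21]=2 (border 'bb')
j=22 s[j]='b': k: 2→1; π[22]=2 (border 'bb')
j=23 s[j]='c': k: 2→1→0; π[23]=0 (border '')
j=24 s[j]='b': π[24]=1 (border 'b')
j=25 s[j]='c': k: 1→0; π[25]=0 (border '')
j=26 s[j]='d': π[26]=0 (border '')
j=27 s[j]='b': π[27]=1 (border 'b')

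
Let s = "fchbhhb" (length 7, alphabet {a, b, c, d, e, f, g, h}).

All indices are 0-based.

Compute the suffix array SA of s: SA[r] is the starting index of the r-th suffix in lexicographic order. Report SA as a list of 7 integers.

[6, 3, 1, 0, 5, 2, 4]

rank→(start, suffix):
  0 → (6, 'b')
  1 → (3, 'bhhb')
  2 → (1, 'chbhhb')
  3 → (0, 'fchbhhb')
  4 → (5, 'hb')
  5 → (2, 'hbhhb')
  6 → (4, 'hhb')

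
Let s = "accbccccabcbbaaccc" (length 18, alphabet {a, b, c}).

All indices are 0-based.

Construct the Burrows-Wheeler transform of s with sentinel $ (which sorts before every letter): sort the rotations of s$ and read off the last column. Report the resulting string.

rank  rotation             last
    0  $accbccccabcbbaaccc  c
    1  aaccc$accbccccabcbb  b
    2  abcbbaaccc$accbcccc  c
    3  accbccccabcbbaaccc$  $
    4  accc$accbccccabcbba  a
    5  baaccc$accbccccabcb  b
    6  bbaaccc$accbccccabc  c
    7  bcbbaaccc$accbcccca  a
    8  bccccabcbbaaccc$acc  c
    9  c$accbccccabcbbaacc  c
   10  cabcbbaaccc$accbccc  c
   11  cbbaaccc$accbccccab  b
   12  cbccccabcbbaaccc$ac  c
   13  cc$accbccccabcbbaac  c
   14  ccabcbbaaccc$accbcc  c
   15  ccbccccabcbbaaccc$a  a
   16  ccc$accbccccabcbbaa  a
   17  cccabcbbaaccc$accbc  c
   18  ccccabcbbaaccc$accb  b

cbc$abcacccbcccaacb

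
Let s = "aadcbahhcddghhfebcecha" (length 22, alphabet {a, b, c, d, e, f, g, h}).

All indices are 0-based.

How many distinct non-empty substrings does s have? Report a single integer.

rank→(start, suffix):
  0 → (21, 'a')
  1 → (0, 'aadcbahhcddghhfebcecha')
  2 → (1, 'adcbahhcddghhfebcecha')
  3 → (5, 'ahhcddghhfebcecha')
  4 → (4, 'bahhcddghhfebcecha')
  5 → (16, 'bcecha')
  6 → (3, 'cbahhcddghhfebcecha')
  7 → (8, 'cddghhfebcecha')
  8 → (17, 'cecha')
  9 → (19, 'cha')
  10 → (2, 'dcbahhcddghhfebcecha')
  11 → (9, 'ddghhfebcecha')
  12 → (10, 'dghhfebcecha')
  13 → (15, 'ebcecha')
  14 → (18, 'echa')
  15 → (14, 'febcecha')
  16 → (11, 'ghhfebcecha')
  17 → (20, 'ha')
  18 → (7, 'hcddghhfebcecha')
  19 → (13, 'hfebcecha')
  20 → (6, 'hhcddghhfebcecha')
  21 → (12, 'hhfebcecha')

SA = [21, 0, 1, 5, 4, 16, 3, 8, 17, 19, 2, 9, 10, 15, 18, 14, 11, 20, 7, 13, 6, 12]
i: (SA[i-1],SA[i]) lcp shared
  1: (21,0) 1 'a'
  2: (0,1) 1 'a'
  3: (1,5) 1 'a'
  4: (5,4) 0 ''
  5: (4,16) 1 'b'
  6: (16,3) 0 ''
  7: (3,8) 1 'c'
  8: (8,17) 1 'c'
  9: (17,19) 1 'c'
  10: (19,2) 0 ''
  11: (2,9) 1 'd'
  12: (9,10) 1 'd'
  13: (10,15) 0 ''
  14: (15,18) 1 'e'
  15: (18,14) 0 ''
  16: (14,11) 0 ''
  17: (11,20) 0 ''
  18: (20,7) 1 'h'
  19: (7,13) 1 'h'
  20: (13,6) 1 'h'
  21: (6,12) 2 'hh'

n(n+1)/2 = 22·23/2 = 253
Σ LCP = 0 + 1 + 1 + 1 + 0 + 1 + 0 + 1 + 1 + 1 + 0 + 1 + 1 + 0 + 1 + 0 + 0 + 0 + 1 + 1 + 1 + 2 = 15
distinct = 253 − 15 = 238

238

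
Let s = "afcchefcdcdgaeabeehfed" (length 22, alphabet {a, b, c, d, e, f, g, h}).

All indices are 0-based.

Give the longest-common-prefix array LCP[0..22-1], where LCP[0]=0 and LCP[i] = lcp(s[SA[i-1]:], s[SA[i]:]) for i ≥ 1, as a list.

sorted suffixes:
  #0 SA[0]=14  'abeehfed'
  #1 SA[1]=12  'aeabeehfed'
  #2 SA[2]=0  'afcchefcdcdgaeabeehfed'
  #3 SA[3]=15  'beehfed'
  #4 SA[4]=2  'cchefcdcdgaeabeehfed'
  #5 SA[5]=7  'cdcdgaeabeehfed'
  #6 SA[6]=9  'cdgaeabeehfed'
  #7 SA[7]=3  'chefcdcdgaeabeehfed'
  #8 SA[8]=21  'd'
  #9 SA[9]=8  'dcdgaeabeehfed'
  #10 SA[10]=10  'dgaeabeehfed'
  #11 SA[11]=13  'eabeehfed'
  #12 SA[12]=20  'ed'
  #13 SA[13]=16  'eehfed'
  #14 SA[14]=5  'efcdcdgaeabeehfed'
  #15 SA[15]=17  'ehfed'
  #16 SA[16]=1  'fcchefcdcdgaeabeehfed'
  #17 SA[17]=6  'fcdcdgaeabeehfed'
  #18 SA[18]=19  'fed'
  #19 SA[19]=11  'gaeabeehfed'
  #20 SA[20]=4  'hefcdcdgaeabeehfed'
  #21 SA[21]=18  'hfed'

SA = [14, 12, 0, 15, 2, 7, 9, 3, 21, 8, 10, 13, 20, 16, 5, 17, 1, 6, 19, 11, 4, 18]
i: (SA[i-1],SA[i]) lcp shared
  1: (14,12) 1 'a'
  2: (12,0) 1 'a'
  3: (0,15) 0 ''
  4: (15,2) 0 ''
  5: (2,7) 1 'c'
  6: (7,9) 2 'cd'
  7: (9,3) 1 'c'
  8: (3,21) 0 ''
  9: (21,8) 1 'd'
  10: (8,10) 1 'd'
  11: (10,13) 0 ''
  12: (13,20) 1 'e'
  13: (20,16) 1 'e'
  14: (16,5) 1 'e'
  15: (5,17) 1 'e'
  16: (17,1) 0 ''
  17: (1,6) 2 'fc'
  18: (6,19) 1 'f'
  19: (19,11) 0 ''
  20: (11,4) 0 ''
  21: (4,18) 1 'h'

[0, 1, 1, 0, 0, 1, 2, 1, 0, 1, 1, 0, 1, 1, 1, 1, 0, 2, 1, 0, 0, 1]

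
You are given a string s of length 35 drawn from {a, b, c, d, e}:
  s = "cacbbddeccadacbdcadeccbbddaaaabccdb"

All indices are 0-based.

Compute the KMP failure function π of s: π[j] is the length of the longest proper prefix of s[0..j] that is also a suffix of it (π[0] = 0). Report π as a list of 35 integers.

π[0] = 0
j=1 s[j]='a': π[1]=0 (border '')
j=2 s[j]='c': π[2]=1 (border 'c')
j=3 s[j]='b': k: 1→0; π[3]=0 (border '')
j=4 s[j]='b': π[4]=0 (border '')
j=5 s[j]='d': π[5]=0 (border '')
j=6 s[j]='d': π[6]=0 (border '')
j=7 s[j]='e': π[7]=0 (border '')
j=8 s[j]='c': π[8]=1 (border 'c')
j=9 s[j]='c': k: 1→0; π[9]=1 (border 'c')
j=10 s[j]='a': π[10]=2 (border 'ca')
j=11 s[j]='d': k: 2→0; π[11]=0 (border '')
j=12 s[j]='a': π[12]=0 (border '')
j=13 s[j]='c': π[13]=1 (border 'c')
j=14 s[j]='b': k: 1→0; π[14]=0 (border '')
j=15 s[j]='d': π[15]=0 (border '')
j=16 s[j]='c': π[16]=1 (border 'c')
j=17 s[j]='a': π[17]=2 (border 'ca')
j=18 s[j]='d': k: 2→0; π[18]=0 (border '')
j=19 s[j]='e': π[19]=0 (border '')
j=20 s[j]='c': π[20]=1 (border 'c')
j=21 s[j]='c': k: 1→0; π[21]=1 (border 'c')
j=22 s[j]='b': k: 1→0; π[22]=0 (border '')
j=23 s[j]='b': π[23]=0 (border '')
j=24 s[j]='d': π[24]=0 (border '')
j=25 s[j]='d': π[25]=0 (border '')
j=26 s[j]='a': π[26]=0 (border '')
j=27 s[j]='a': π[27]=0 (border '')
j=28 s[j]='a': π[28]=0 (border '')
j=29 s[j]='a': π[29]=0 (border '')
j=30 s[j]='b': π[30]=0 (border '')
j=31 s[j]='c': π[31]=1 (border 'c')
j=32 s[j]='c': k: 1→0; π[32]=1 (border 'c')
j=33 s[j]='d': k: 1→0; π[33]=0 (border '')
j=34 s[j]='b': π[34]=0 (border '')

[0, 0, 1, 0, 0, 0, 0, 0, 1, 1, 2, 0, 0, 1, 0, 0, 1, 2, 0, 0, 1, 1, 0, 0, 0, 0, 0, 0, 0, 0, 0, 1, 1, 0, 0]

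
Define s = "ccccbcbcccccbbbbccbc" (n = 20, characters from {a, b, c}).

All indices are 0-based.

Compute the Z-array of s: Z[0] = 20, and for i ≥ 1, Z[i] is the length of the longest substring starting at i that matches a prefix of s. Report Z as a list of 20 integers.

[20, 3, 2, 1, 0, 1, 0, 4, 5, 3, 2, 1, 0, 0, 0, 0, 2, 1, 0, 1]

Z[0]=20
i=1: outside box; Z[1]=3 extend→box=[1,4)
i=2: min(r-i=2, Z[1]=3)=2; Z[2]=2
i=3: min(r-i=1, Z[2]=2)=1; Z[3]=1
i=4: outside box; Z[4]=0
i=5: outside box; Z[5]=1 extend→box=[5,6)
i=6: outside box; Z[6]=0
i=7: outside box; Z[7]=4 extend→box=[7,11)
i=8: min(r-i=3, Z[1]=3)=3; Z[8]=5 extend→box=[8,13)
i=9: min(r-i=4, Z[1]=3)=3; Z[9]=3
i=10: min(r-i=3, Z[2]=2)=2; Z[10]=2
i=11: min(r-i=2, Z[3]=1)=1; Z[11]=1
i=12: min(r-i=1, Z[4]=0)=0; Z[12]=0
i=13: outside box; Z[13]=0
i=14: outside box; Z[14]=0
i=15: outside box; Z[15]=0
i=16: outside box; Z[16]=2 extend→box=[16,18)
i=17: min(r-i=1, Z[1]=3)=1; Z[17]=1
i=18: outside box; Z[18]=0
i=19: outside box; Z[19]=1 extend→box=[19,20)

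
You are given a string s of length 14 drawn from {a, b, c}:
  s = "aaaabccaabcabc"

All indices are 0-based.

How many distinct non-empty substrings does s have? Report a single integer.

sorted suffixes:
  #0 SA[0]=0  'aaaabccaabcabc'
  #1 SA[1]=1  'aaabccaabcabc'
  #2 SA[2]=7  'aabcabc'
  #3 SA[3]=2  'aabccaabcabc'
  #4 SA[4]=11  'abc'
  #5 SA[5]=8  'abcabc'
  #6 SA[6]=3  'abccaabcabc'
  #7 SA[7]=12  'bc'
  #8 SA[8]=9  'bcabc'
  #9 SA[9]=4  'bccaabcabc'
  #10 SA[10]=13  'c'
  #11 SA[11]=6  'caabcabc'
  #12 SA[12]=10  'cabc'
  #13 SA[13]=5  'ccaabcabc'

SA = [0, 1, 7, 2, 11, 8, 3, 12, 9, 4, 13, 6, 10, 5]
i: (SA[i-1],SA[i]) lcp shared
  1: (0,1) 3 'aaa'
  2: (1,7) 2 'aa'
  3: (7,2) 4 'aabc'
  4: (2,11) 1 'a'
  5: (11,8) 3 'abc'
  6: (8,3) 3 'abc'
  7: (3,12) 0 ''
  8: (12,9) 2 'bc'
  9: (9,4) 2 'bc'
  10: (4,13) 0 ''
  11: (13,6) 1 'c'
  12: (6,10) 2 'ca'
  13: (10,5) 1 'c'

n(n+1)/2 = 14·15/2 = 105
Σ LCP = 0 + 3 + 2 + 4 + 1 + 3 + 3 + 0 + 2 + 2 + 0 + 1 + 2 + 1 = 24
distinct = 105 − 24 = 81

81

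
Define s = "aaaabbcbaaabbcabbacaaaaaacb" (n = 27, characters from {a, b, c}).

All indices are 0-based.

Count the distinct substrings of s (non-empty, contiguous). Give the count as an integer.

316

sorted suffixes:
  #0 SA[0]=19  'aaaaaacb'
  #1 SA[1]=20  'aaaaacb'
  #2 SA[2]=0  'aaaabbcbaaabbcabbacaaaaaacb'
  #3 SA[3]=21  'aaaacb'
  #4 SA[4]=8  'aaabbcabbacaaaaaacb'
  #5 SA[5]=1  'aaabbcbaaabbcabbacaaaaaacb'
  #6 SA[6]=22  'aaacb'
  #7 SA[7]=9  'aabbcabbacaaaaaacb'
  #8 SA[8]=2  'aabbcbaaabbcabbacaaaaaacb'
  #9 SA[9]=23  'aacb'
  #10 SA[10]=14  'abbacaaaaaacb'
  #11 SA[11]=10  'abbcabbacaaaaaacb'
  #12 SA[12]=3  'abbcbaaabbcabbacaaaaaacb'
  #13 SA[13]=17  'acaaaaaacb'
  #14 SA[14]=24  'acb'
  #15 SA[15]=26  'b'
  #16 SA[16]=7  'baaabbcabbacaaaaaacb'
  #17 SA[17]=16  'bacaaaaaacb'
  #18 SA[18]=15  'bbacaaaaaacb'
  #19 SA[19]=11  'bbcabbacaaaaaacb'
  #20 SA[20]=4  'bbcbaaabbcabbacaaaaaacb'
  #21 SA[21]=12  'bcabbacaaaaaacb'
  #22 SA[22]=5  'bcbaaabbcabbacaaaaaacb'
  #23 SA[23]=18  'caaaaaacb'
  #24 SA[24]=13  'cabbacaaaaaacb'
  #25 SA[25]=25  'cb'
  #26 SA[26]=6  'cbaaabbcabbacaaaaaacb'

SA = [19, 20, 0, 21, 8, 1, 22, 9, 2, 23, 14, 10, 3, 17, 24, 26, 7, 16, 15, 11, 4, 12, 5, 18, 13, 25, 6]
rank  pair      lcp
   1  s[19:],s[20:]  5  'aaaaa'
   2  s[20:],s[0:]  4  'aaaa'
   3  s[0:],s[21:]  4  'aaaa'
   4  s[21:],s[8:]  3  'aaa'
   5  s[8:],s[1:]  6  'aaabbc'
   6  s[1:],s[22:]  3  'aaa'
   7  s[22:],s[9:]  2  'aa'
   8  s[9:],s[2:]  5  'aabbc'
   9  s[2:],s[23:]  2  'aa'
  10  s[23:],s[14:]  1  'a'
  11  s[14:],s[10:]  3  'abb'
  12  s[10:],s[3:]  4  'abbc'
  13  s[3:],s[17:]  1  'a'
  14  s[17:],s[24:]  2  'ac'
  15  s[24:],s[26:]  0  ''
  16  s[26:],s[7:]  1  'b'
  17  s[7:],s[16:]  2  'ba'
  18  s[16:],s[15:]  1  'b'
  19  s[15:],s[11:]  2  'bb'
  20  s[11:],s[4:]  3  'bbc'
  21  s[4:],s[12:]  1  'b'
  22  s[12:],s[5:]  2  'bc'
  23  s[5:],s[18:]  0  ''
  24  s[18:],s[13:]  2  'ca'
  25  s[13:],s[25:]  1  'c'
  26  s[25:],s[6:]  2  'cb'

n(n+1)/2 = 27·28/2 = 378
Σ LCP = 0 + 5 + 4 + 4 + 3 + 6 + 3 + 2 + 5 + 2 + 1 + 3 + 4 + 1 + 2 + 0 + 1 + 2 + 1 + 2 + 3 + 1 + 2 + 0 + 2 + 1 + 2 = 62
distinct = 378 − 62 = 316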